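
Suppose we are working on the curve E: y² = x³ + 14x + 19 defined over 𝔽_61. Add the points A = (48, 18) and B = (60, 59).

(10, 0)

(48, 18) + (60, 59). λ = (59 - 18)/(60 - 48) ≡ 41/12 mod 61. 12⁻¹ ≡ 56 (mod 61), so λ ≡ 39.
  x = λ² - 48 - 60 = 1521 - 108 ≡ 10; y = λ·(48 - 10) - 18 ≡ 0. → (10, 0)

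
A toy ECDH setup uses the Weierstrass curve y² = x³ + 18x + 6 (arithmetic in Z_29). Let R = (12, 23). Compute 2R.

(12, 6)

tangent at (12, 23): λ = (3·12² + 18)/(2·23) ≡ 15/17. 17⁻¹ ≡ 12 (mod 29) since 17·12 = 204 ≡ 1, so λ ≡ 15·12 ≡ 6.
  x = λ² - 12 - 12 = 36 - 24 ≡ 12; y = λ·(12 - 12) - 23 ≡ 6. → (12, 6)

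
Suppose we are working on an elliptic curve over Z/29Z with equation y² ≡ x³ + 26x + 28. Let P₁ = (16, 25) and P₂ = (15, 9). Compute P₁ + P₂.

(22, 24)

(16, 25) + (15, 9). λ = (9 - 25)/(15 - 16) ≡ 13/28 mod 29. 28⁻¹ ≡ 28 (mod 29), so λ ≡ 16.
  x = λ² - 16 - 15 = 256 - 31 ≡ 22; y = λ·(16 - 22) - 25 ≡ 24. → (22, 24)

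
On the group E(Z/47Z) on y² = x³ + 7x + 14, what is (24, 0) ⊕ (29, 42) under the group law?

(24, 0) + (29, 42). λ = (42 - 0)/(29 - 24) ≡ 42/5 mod 47. 5⁻¹ ≡ 19 (mod 47) since 5·19 = 95 ≡ 1, so λ ≡ 46.
  x = λ² - 24 - 29 = 2116 - 53 ≡ 42; y = λ·(24 - 42) - 0 ≡ 18. → (42, 18)

(42, 18)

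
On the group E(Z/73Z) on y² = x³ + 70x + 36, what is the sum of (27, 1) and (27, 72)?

The two points share x = 27 and their y-coordinates satisfy 1 + 72 ≡ 0 (mod 73), so they are inverses. Their sum is the point at infinity.

O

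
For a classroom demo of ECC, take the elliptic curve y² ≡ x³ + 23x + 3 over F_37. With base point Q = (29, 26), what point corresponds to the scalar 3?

Repeated addition: build up to 3Q.
2Q: tangent at (29, 26): λ = (3·29² + 23)/(2·26) ≡ 30/15. 15⁻¹ ≡ 5 (mod 37), so λ ≡ 30·5 ≡ 2.
  x = λ² - 29 - 29 = 4 - 58 ≡ 20; y = λ·(29 - 20) - 26 ≡ 29. → (20, 29)
3Q: (20, 29) + (29, 26). λ = (26 - 29)/(29 - 20) ≡ 34/9 mod 37. 9⁻¹ ≡ 33 (mod 37), so λ ≡ 12.
  x = λ² - 20 - 29 = 144 - 49 ≡ 21; y = λ·(20 - 21) - 29 ≡ 33. → (21, 33)

(21, 33)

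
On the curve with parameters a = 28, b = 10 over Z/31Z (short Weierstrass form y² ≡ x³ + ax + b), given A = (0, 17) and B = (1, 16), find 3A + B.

(0, 17)

First 3A:
Repeated addition: build up to 3A.
2A: tangent at (0, 17): λ = (3·0² + 28)/(2·17) ≡ 28/3. 3⁻¹ ≡ 21 (mod 31) since 3·21 = 63 ≡ 1, so λ ≡ 28·21 ≡ 30.
  x = λ² - 0 - 0 = 900 - 0 ≡ 1; y = λ·(0 - 1) - 17 ≡ 15. → (1, 15)
3A: (1, 15) + (0, 17). λ = (17 - 15)/(0 - 1) ≡ 2/30 mod 31. 30⁻¹ ≡ 30 (mod 31), so λ ≡ 29.
  x = λ² - 1 - 0 = 841 - 1 ≡ 3; y = λ·(1 - 3) - 15 ≡ 20. → (3, 20)
3A = (3, 20).
Finally 3A + B:
(3, 20) + (1, 16). λ = (16 - 20)/(1 - 3) ≡ 27/29 mod 31. 29⁻¹ ≡ 15 (mod 31), so λ ≡ 2.
  x = λ² - 3 - 1 = 4 - 4 ≡ 0; y = λ·(3 - 0) - 20 ≡ 17. → (0, 17)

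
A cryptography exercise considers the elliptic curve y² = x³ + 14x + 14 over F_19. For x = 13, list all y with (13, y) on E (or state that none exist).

none

x³ + 14x + 14 = 2393 ≡ 18 (mod 19).
18 is a non-residue mod 19; no y exists.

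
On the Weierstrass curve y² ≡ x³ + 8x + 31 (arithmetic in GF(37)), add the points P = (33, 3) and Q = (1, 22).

(33, 3) + (1, 22). λ = (22 - 3)/(1 - 33) ≡ 19/5 mod 37. 5⁻¹ ≡ 15 (mod 37) since 5·15 = 75 ≡ 1, so λ ≡ 26.
  x = λ² - 33 - 1 = 676 - 34 ≡ 13; y = λ·(33 - 13) - 3 ≡ 36. → (13, 36)

(13, 36)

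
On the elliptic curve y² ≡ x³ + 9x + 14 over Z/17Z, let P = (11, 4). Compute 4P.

(11, 4)

Double-and-add on 4 = (100)₂. Start with P = (11, 4) for the leading 1-bit.
double: tangent at (11, 4): λ = (3·11² + 9)/(2·4) ≡ 15/8. 8⁻¹ ≡ 15 (mod 17) since 8·15 = 120 ≡ 1, so λ ≡ 15·15 ≡ 4.
  x = λ² - 11 - 11 = 16 - 22 ≡ 11; y = λ·(11 - 11) - 4 ≡ 13. → (11, 13)
double: tangent at (11, 13): λ = (3·11² + 9)/(2·13) ≡ 15/9. 9⁻¹ ≡ 2 (mod 17) since 9·2 = 18 ≡ 1, so λ ≡ 15·2 ≡ 13.
  x = λ² - 11 - 11 = 169 - 22 ≡ 11; y = λ·(11 - 11) - 13 ≡ 4. → (11, 4)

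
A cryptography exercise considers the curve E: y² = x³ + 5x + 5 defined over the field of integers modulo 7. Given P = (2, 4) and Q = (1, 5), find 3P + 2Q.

First 3P:
Repeated addition: build up to 3P.
2P: tangent at (2, 4): λ = (3·2² + 5)/(2·4) ≡ 3/1. 1⁻¹ ≡ 1 (mod 7) since 1·1 = 1 ≡ 1, so λ ≡ 3·1 ≡ 3.
  x = λ² - 2 - 2 = 9 - 4 ≡ 5; y = λ·(2 - 5) - 4 ≡ 1. → (5, 1)
3P: (5, 1) + (2, 4). λ = (4 - 1)/(2 - 5) ≡ 3/4 mod 7. 4⁻¹ ≡ 2 (mod 7), so λ ≡ 6.
  x = λ² - 5 - 2 = 36 - 7 ≡ 1; y = λ·(5 - 1) - 1 ≡ 2. → (1, 2)
3P = (1, 2).
Next 2Q:
Repeated addition: build up to 2Q.
2Q: tangent at (1, 5): λ = (3·1² + 5)/(2·5) ≡ 1/3. 3⁻¹ ≡ 5 (mod 7) since 3·5 = 15 ≡ 1, so λ ≡ 1·5 ≡ 5.
  x = λ² - 1 - 1 = 25 - 2 ≡ 2; y = λ·(1 - 2) - 5 ≡ 4. → (2, 4)
2Q = (2, 4).
Finally 3P + 2Q:
(1, 2) + (2, 4). λ = (4 - 2)/(2 - 1) ≡ 2/1 mod 7. 1⁻¹ ≡ 1 (mod 7), so λ ≡ 2.
  x = λ² - 1 - 2 = 4 - 3 ≡ 1; y = λ·(1 - 1) - 2 ≡ 5. → (1, 5)

(1, 5)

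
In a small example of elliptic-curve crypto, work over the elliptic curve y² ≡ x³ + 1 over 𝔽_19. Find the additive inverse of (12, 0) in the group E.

(12, 0)

-(12, 0) = (12, -0 mod 19) = (12, 0).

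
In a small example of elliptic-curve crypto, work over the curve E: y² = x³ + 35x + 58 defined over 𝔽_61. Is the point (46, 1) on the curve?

yes

y² = 1² ≡ 1; x³ + 35x + 58 = 99004 ≡ 1 (mod 61). 1 = 1.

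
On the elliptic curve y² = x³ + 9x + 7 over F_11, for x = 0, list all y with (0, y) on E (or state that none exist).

x³ + 9x + 7 = 7 ≡ 7 (mod 11).
7 is a non-residue mod 11; no y exists.

none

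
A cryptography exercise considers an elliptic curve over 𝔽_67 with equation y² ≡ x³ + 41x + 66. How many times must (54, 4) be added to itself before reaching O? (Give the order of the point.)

6

2P: tangent at (54, 4): λ = (3·54² + 41)/(2·4) ≡ 12/8. 8⁻¹ ≡ 42 (mod 67) since 8·42 = 336 ≡ 1, so λ ≡ 12·42 ≡ 35.
  x = λ² - 54 - 54 = 1225 - 108 ≡ 45; y = λ·(54 - 45) - 4 ≡ 43. → (45, 43)
3P: (45, 43) + (54, 4). λ = (4 - 43)/(54 - 45) ≡ 28/9 mod 67. 9⁻¹ ≡ 15 (mod 67), so λ ≡ 18.
  x = λ² - 45 - 54 = 324 - 99 ≡ 24; y = λ·(45 - 24) - 43 ≡ 0. → (24, 0)
4P: (24, 0) + (54, 4). λ = (4 - 0)/(54 - 24) ≡ 4/30 mod 67. 30⁻¹ ≡ 38 (mod 67) since 30·38 = 1140 ≡ 1, so λ ≡ 18.
  x = λ² - 24 - 54 = 324 - 78 ≡ 45; y = λ·(24 - 45) - 0 ≡ 24. → (45, 24)
5P: (45, 24) + (54, 4). λ = (4 - 24)/(54 - 45) ≡ 47/9 mod 67. 9⁻¹ ≡ 15 (mod 67) since 9·15 = 135 ≡ 1, so λ ≡ 35.
  x = λ² - 45 - 54 = 1225 - 99 ≡ 54; y = λ·(45 - 54) - 24 ≡ 63. → (54, 63)
6P: (54, 63) + (54, 4): same x and y₁ ≡ -y₂, so the sum is O.
6P = O, so the order is 6.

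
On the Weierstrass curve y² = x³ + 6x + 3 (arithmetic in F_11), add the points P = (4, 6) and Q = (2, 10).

(4, 6) + (2, 10). λ = (10 - 6)/(2 - 4) ≡ 4/9 mod 11. 9⁻¹ ≡ 5 (mod 11) since 9·5 = 45 ≡ 1, so λ ≡ 9.
  x = λ² - 4 - 2 = 81 - 6 ≡ 9; y = λ·(4 - 9) - 6 ≡ 4. → (9, 4)

(9, 4)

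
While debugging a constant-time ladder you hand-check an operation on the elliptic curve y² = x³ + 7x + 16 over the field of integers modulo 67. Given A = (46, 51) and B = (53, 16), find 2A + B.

(51, 37)

First 2A:
Repeated addition: build up to 2A.
2A: tangent at (46, 51): λ = (3·46² + 7)/(2·51) ≡ 57/35. 35⁻¹ ≡ 23 (mod 67), so λ ≡ 57·23 ≡ 38.
  x = λ² - 46 - 46 = 1444 - 92 ≡ 12; y = λ·(46 - 12) - 51 ≡ 35. → (12, 35)
2A = (12, 35).
Finally 2A + B:
(12, 35) + (53, 16). λ = (16 - 35)/(53 - 12) ≡ 48/41 mod 67. 41⁻¹ ≡ 18 (mod 67), so λ ≡ 60.
  x = λ² - 12 - 53 = 3600 - 65 ≡ 51; y = λ·(12 - 51) - 35 ≡ 37. → (51, 37)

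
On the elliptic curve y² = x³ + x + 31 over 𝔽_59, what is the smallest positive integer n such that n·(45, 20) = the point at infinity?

3

2P: tangent at (45, 20): λ = (3·45² + 1)/(2·20) ≡ 58/40. 40⁻¹ ≡ 31 (mod 59) since 40·31 = 1240 ≡ 1, so λ ≡ 58·31 ≡ 28.
  x = λ² - 45 - 45 = 784 - 90 ≡ 45; y = λ·(45 - 45) - 20 ≡ 39. → (45, 39)
3P: (45, 39) + (45, 20): same x and y₁ ≡ -y₂, so the sum is the point at infinity.
3P = the point at infinity, so the order is 3.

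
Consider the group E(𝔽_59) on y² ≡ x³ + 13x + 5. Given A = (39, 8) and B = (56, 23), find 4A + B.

(35, 18)

First 4A:
Double-and-add on 4 = (100)₂. Start with A = (39, 8) for the leading 1-bit.
double: tangent at (39, 8): λ = (3·39² + 13)/(2·8) ≡ 33/16. 16⁻¹ ≡ 48 (mod 59), so λ ≡ 33·48 ≡ 50.
  x = λ² - 39 - 39 = 2500 - 78 ≡ 3; y = λ·(39 - 3) - 8 ≡ 22. → (3, 22)
double: tangent at (3, 22): λ = (3·3² + 13)/(2·22) ≡ 40/44. 44⁻¹ ≡ 55 (mod 59), so λ ≡ 40·55 ≡ 17.
  x = λ² - 3 - 3 = 289 - 6 ≡ 47; y = λ·(3 - 47) - 22 ≡ 56. → (47, 56)
4A = (47, 56).
Finally 4A + B:
(47, 56) + (56, 23). λ = (23 - 56)/(56 - 47) ≡ 26/9 mod 59. 9⁻¹ ≡ 46 (mod 59), so λ ≡ 16.
  x = λ² - 47 - 56 = 256 - 103 ≡ 35; y = λ·(47 - 35) - 56 ≡ 18. → (35, 18)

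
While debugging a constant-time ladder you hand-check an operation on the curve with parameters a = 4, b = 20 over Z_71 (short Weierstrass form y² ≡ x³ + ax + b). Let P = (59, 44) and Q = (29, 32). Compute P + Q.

(57, 42)

(59, 44) + (29, 32). λ = (32 - 44)/(29 - 59) ≡ 59/41 mod 71. 41⁻¹ ≡ 26 (mod 71), so λ ≡ 43.
  x = λ² - 59 - 29 = 1849 - 88 ≡ 57; y = λ·(59 - 57) - 44 ≡ 42. → (57, 42)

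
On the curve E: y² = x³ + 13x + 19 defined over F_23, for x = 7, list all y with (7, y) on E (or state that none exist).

x³ + 13x + 19 = 453 ≡ 16 (mod 23).
Square roots of 16 mod 23: 4 and 19 (since 4² = 16 ≡ 16).

4, 19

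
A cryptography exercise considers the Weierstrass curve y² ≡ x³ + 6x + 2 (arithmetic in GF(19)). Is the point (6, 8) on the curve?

yes

y² = 8² ≡ 7; x³ + 6x + 2 = 254 ≡ 7 (mod 19). 7 = 7.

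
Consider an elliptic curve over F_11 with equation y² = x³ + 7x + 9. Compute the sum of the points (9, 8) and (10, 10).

(7, 7)

(9, 8) + (10, 10). λ = (10 - 8)/(10 - 9) ≡ 2/1 mod 11. 1⁻¹ ≡ 1 (mod 11) since 1·1 = 1 ≡ 1, so λ ≡ 2.
  x = λ² - 9 - 10 = 4 - 19 ≡ 7; y = λ·(9 - 7) - 8 ≡ 7. → (7, 7)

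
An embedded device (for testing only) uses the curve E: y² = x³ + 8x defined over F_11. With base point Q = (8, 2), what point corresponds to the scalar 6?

O

Double-and-add on 6 = (110)₂. Start with Q = (8, 2) for the leading 1-bit.
double: tangent at (8, 2): λ = (3·8² + 8)/(2·2) ≡ 2/4. 4⁻¹ ≡ 3 (mod 11), so λ ≡ 2·3 ≡ 6.
  x = λ² - 8 - 8 = 36 - 16 ≡ 9; y = λ·(8 - 9) - 2 ≡ 3. → (9, 3)
add Q: (9, 3) + (8, 2). λ = (2 - 3)/(8 - 9) ≡ 10/10 mod 11. 10⁻¹ ≡ 10 (mod 11) since 10·10 = 100 ≡ 1, so λ ≡ 1.
  x = λ² - 9 - 8 = 1 - 17 ≡ 6; y = λ·(9 - 6) - 3 ≡ 0. → (6, 0)
double: (6, 0) + (6, 0): same x and y₁ ≡ -y₂, so the sum is O.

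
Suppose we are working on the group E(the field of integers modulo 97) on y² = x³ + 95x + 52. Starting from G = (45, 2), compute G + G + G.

(72, 71)

Repeated addition: build up to 3G.
2G: tangent at (45, 2): λ = (3·45² + 95)/(2·2) ≡ 59/4. 4⁻¹ ≡ 73 (mod 97), so λ ≡ 59·73 ≡ 39.
  x = λ² - 45 - 45 = 1521 - 90 ≡ 73; y = λ·(45 - 73) - 2 ≡ 70. → (73, 70)
3G: (73, 70) + (45, 2). λ = (2 - 70)/(45 - 73) ≡ 29/69 mod 97. 69⁻¹ ≡ 45 (mod 97) since 69·45 = 3105 ≡ 1, so λ ≡ 44.
  x = λ² - 73 - 45 = 1936 - 118 ≡ 72; y = λ·(73 - 72) - 70 ≡ 71. → (72, 71)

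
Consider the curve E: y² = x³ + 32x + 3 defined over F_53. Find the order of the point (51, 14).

2P: tangent at (51, 14): λ = (3·51² + 32)/(2·14) ≡ 44/28. 28⁻¹ ≡ 36 (mod 53) since 28·36 = 1008 ≡ 1, so λ ≡ 44·36 ≡ 47.
  x = λ² - 51 - 51 = 2209 - 102 ≡ 40; y = λ·(51 - 40) - 14 ≡ 26. → (40, 26)
3P: (40, 26) + (51, 14). λ = (14 - 26)/(51 - 40) ≡ 41/11 mod 53. 11⁻¹ ≡ 29 (mod 53), so λ ≡ 23.
  x = λ² - 40 - 51 = 529 - 91 ≡ 14; y = λ·(40 - 14) - 26 ≡ 42. → (14, 42)
4P: (14, 42) + (51, 14). λ = (14 - 42)/(51 - 14) ≡ 25/37 mod 53. 37⁻¹ ≡ 43 (mod 53) since 37·43 = 1591 ≡ 1, so λ ≡ 15.
  x = λ² - 14 - 51 = 225 - 65 ≡ 1; y = λ·(14 - 1) - 42 ≡ 47. → (1, 47)
5P: (1, 47) + (51, 14). λ = (14 - 47)/(51 - 1) ≡ 20/50 mod 53. 50⁻¹ ≡ 35 (mod 53) since 50·35 = 1750 ≡ 1, so λ ≡ 11.
  x = λ² - 1 - 51 = 121 - 52 ≡ 16; y = λ·(1 - 16) - 47 ≡ 0. → (16, 0)
6P: (16, 0) + (51, 14). λ = (14 - 0)/(51 - 16) ≡ 14/35 mod 53. 35⁻¹ ≡ 50 (mod 53), so λ ≡ 11.
  x = λ² - 16 - 51 = 121 - 67 ≡ 1; y = λ·(16 - 1) - 0 ≡ 6. → (1, 6)
7P: (1, 6) + (51, 14). λ = (14 - 6)/(51 - 1) ≡ 8/50 mod 53. 50⁻¹ ≡ 35 (mod 53), so λ ≡ 15.
  x = λ² - 1 - 51 = 225 - 52 ≡ 14; y = λ·(1 - 14) - 6 ≡ 11. → (14, 11)
8P: (14, 11) + (51, 14). λ = (14 - 11)/(51 - 14) ≡ 3/37 mod 53. 37⁻¹ ≡ 43 (mod 53) since 37·43 = 1591 ≡ 1, so λ ≡ 23.
  x = λ² - 14 - 51 = 529 - 65 ≡ 40; y = λ·(14 - 40) - 11 ≡ 27. → (40, 27)
9P: (40, 27) + (51, 14). λ = (14 - 27)/(51 - 40) ≡ 40/11 mod 53. 11⁻¹ ≡ 29 (mod 53) since 11·29 = 319 ≡ 1, so λ ≡ 47.
  x = λ² - 40 - 51 = 2209 - 91 ≡ 51; y = λ·(40 - 51) - 27 ≡ 39. → (51, 39)
10P: (51, 39) + (51, 14): same x and y₁ ≡ -y₂, so the sum is 𝒪.
10P = 𝒪, so the order is 10.

10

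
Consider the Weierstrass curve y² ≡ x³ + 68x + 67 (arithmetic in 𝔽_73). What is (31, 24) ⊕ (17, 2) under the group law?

(23, 72)

(31, 24) + (17, 2). λ = (2 - 24)/(17 - 31) ≡ 51/59 mod 73. 59⁻¹ ≡ 26 (mod 73), so λ ≡ 12.
  x = λ² - 31 - 17 = 144 - 48 ≡ 23; y = λ·(31 - 23) - 24 ≡ 72. → (23, 72)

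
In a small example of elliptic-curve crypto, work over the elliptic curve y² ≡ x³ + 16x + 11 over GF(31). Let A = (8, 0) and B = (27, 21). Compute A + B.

(1, 11)

(8, 0) + (27, 21). λ = (21 - 0)/(27 - 8) ≡ 21/19 mod 31. 19⁻¹ ≡ 18 (mod 31), so λ ≡ 6.
  x = λ² - 8 - 27 = 36 - 35 ≡ 1; y = λ·(8 - 1) - 0 ≡ 11. → (1, 11)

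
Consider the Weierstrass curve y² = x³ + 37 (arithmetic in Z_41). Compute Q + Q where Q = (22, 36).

tangent at (22, 36): λ = (3·22² + 0)/(2·36) ≡ 17/31. 31⁻¹ ≡ 4 (mod 41) since 31·4 = 124 ≡ 1, so λ ≡ 17·4 ≡ 27.
  x = λ² - 22 - 22 = 729 - 44 ≡ 29; y = λ·(22 - 29) - 36 ≡ 21. → (29, 21)

(29, 21)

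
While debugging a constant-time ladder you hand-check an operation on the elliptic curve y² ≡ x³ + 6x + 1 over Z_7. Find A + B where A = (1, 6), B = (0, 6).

(1, 6) + (0, 6). λ = (6 - 6)/(0 - 1) ≡ 0/6 mod 7. 6⁻¹ ≡ 6 (mod 7), so λ ≡ 0.
  x = λ² - 1 - 0 = 0 - 1 ≡ 6; y = λ·(1 - 6) - 6 ≡ 1. → (6, 1)

(6, 1)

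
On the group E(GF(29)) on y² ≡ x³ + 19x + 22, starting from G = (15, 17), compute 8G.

(9, 20)

Repeated addition: build up to 8G.
2G: tangent at (15, 17): λ = (3·15² + 19)/(2·17) ≡ 27/5. 5⁻¹ ≡ 6 (mod 29) since 5·6 = 30 ≡ 1, so λ ≡ 27·6 ≡ 17.
  x = λ² - 15 - 15 = 289 - 30 ≡ 27; y = λ·(15 - 27) - 17 ≡ 11. → (27, 11)
3G: (27, 11) + (15, 17). λ = (17 - 11)/(15 - 27) ≡ 6/17 mod 29. 17⁻¹ ≡ 12 (mod 29), so λ ≡ 14.
  x = λ² - 27 - 15 = 196 - 42 ≡ 9; y = λ·(27 - 9) - 11 ≡ 9. → (9, 9)
4G: (9, 9) + (15, 17). λ = (17 - 9)/(15 - 9) ≡ 8/6 mod 29. 6⁻¹ ≡ 5 (mod 29), so λ ≡ 11.
  x = λ² - 9 - 15 = 121 - 24 ≡ 10; y = λ·(9 - 10) - 9 ≡ 9. → (10, 9)
5G: (10, 9) + (15, 17). λ = (17 - 9)/(15 - 10) ≡ 8/5 mod 29. 5⁻¹ ≡ 6 (mod 29), so λ ≡ 19.
  x = λ² - 10 - 15 = 361 - 25 ≡ 17; y = λ·(10 - 17) - 9 ≡ 3. → (17, 3)
6G: (17, 3) + (15, 17). λ = (17 - 3)/(15 - 17) ≡ 14/27 mod 29. 27⁻¹ ≡ 14 (mod 29) since 27·14 = 378 ≡ 1, so λ ≡ 22.
  x = λ² - 17 - 15 = 484 - 32 ≡ 17; y = λ·(17 - 17) - 3 ≡ 26. → (17, 26)
7G: (17, 26) + (15, 17). λ = (17 - 26)/(15 - 17) ≡ 20/27 mod 29. 27⁻¹ ≡ 14 (mod 29) since 27·14 = 378 ≡ 1, so λ ≡ 19.
  x = λ² - 17 - 15 = 361 - 32 ≡ 10; y = λ·(17 - 10) - 26 ≡ 20. → (10, 20)
8G: (10, 20) + (15, 17). λ = (17 - 20)/(15 - 10) ≡ 26/5 mod 29. 5⁻¹ ≡ 6 (mod 29), so λ ≡ 11.
  x = λ² - 10 - 15 = 121 - 25 ≡ 9; y = λ·(10 - 9) - 20 ≡ 20. → (9, 20)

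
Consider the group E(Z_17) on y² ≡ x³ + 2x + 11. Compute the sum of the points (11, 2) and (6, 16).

(11, 2) + (6, 16). λ = (16 - 2)/(6 - 11) ≡ 14/12 mod 17. 12⁻¹ ≡ 10 (mod 17) since 12·10 = 120 ≡ 1, so λ ≡ 4.
  x = λ² - 11 - 6 = 16 - 17 ≡ 16; y = λ·(11 - 16) - 2 ≡ 12. → (16, 12)

(16, 12)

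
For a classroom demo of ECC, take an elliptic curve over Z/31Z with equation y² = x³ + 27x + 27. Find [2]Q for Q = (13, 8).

tangent at (13, 8): λ = (3·13² + 27)/(2·8) ≡ 7/16. 16⁻¹ ≡ 2 (mod 31) since 16·2 = 32 ≡ 1, so λ ≡ 7·2 ≡ 14.
  x = λ² - 13 - 13 = 196 - 26 ≡ 15; y = λ·(13 - 15) - 8 ≡ 26. → (15, 26)

(15, 26)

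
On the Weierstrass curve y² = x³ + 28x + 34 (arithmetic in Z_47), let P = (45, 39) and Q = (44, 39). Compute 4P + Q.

(6, 18)

First 4P:
Repeated addition: build up to 4P.
2P: tangent at (45, 39): λ = (3·45² + 28)/(2·39) ≡ 40/31. 31⁻¹ ≡ 44 (mod 47), so λ ≡ 40·44 ≡ 21.
  x = λ² - 45 - 45 = 441 - 90 ≡ 22; y = λ·(45 - 22) - 39 ≡ 21. → (22, 21)
3P: (22, 21) + (45, 39). λ = (39 - 21)/(45 - 22) ≡ 18/23 mod 47. 23⁻¹ ≡ 45 (mod 47), so λ ≡ 11.
  x = λ² - 22 - 45 = 121 - 67 ≡ 7; y = λ·(22 - 7) - 21 ≡ 3. → (7, 3)
4P: (7, 3) + (45, 39). λ = (39 - 3)/(45 - 7) ≡ 36/38 mod 47. 38⁻¹ ≡ 26 (mod 47), so λ ≡ 43.
  x = λ² - 7 - 45 = 1849 - 52 ≡ 11; y = λ·(7 - 11) - 3 ≡ 13. → (11, 13)
4P = (11, 13).
Finally 4P + Q:
(11, 13) + (44, 39). λ = (39 - 13)/(44 - 11) ≡ 26/33 mod 47. 33⁻¹ ≡ 10 (mod 47) since 33·10 = 330 ≡ 1, so λ ≡ 25.
  x = λ² - 11 - 44 = 625 - 55 ≡ 6; y = λ·(11 - 6) - 13 ≡ 18. → (6, 18)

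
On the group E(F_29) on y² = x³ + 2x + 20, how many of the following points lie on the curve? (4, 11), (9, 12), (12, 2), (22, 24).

1

(4, 11): 11² ≡ 5, rhs ≡ 5 → on.
(9, 12): 12² ≡ 28, rhs ≡ 13 → off.
(12, 2): 2² ≡ 4, rhs ≡ 3 → off.
(22, 24): 24² ≡ 25, rhs ≡ 11 → off.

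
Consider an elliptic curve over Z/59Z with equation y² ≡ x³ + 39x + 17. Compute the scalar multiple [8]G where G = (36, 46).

(1, 23)

Double-and-add on 8 = (1000)₂. Start with G = (36, 46) for the leading 1-bit.
double: tangent at (36, 46): λ = (3·36² + 39)/(2·46) ≡ 33/33. 33⁻¹ ≡ 34 (mod 59), so λ ≡ 33·34 ≡ 1.
  x = λ² - 36 - 36 = 1 - 72 ≡ 47; y = λ·(36 - 47) - 46 ≡ 2. → (47, 2)
double: tangent at (47, 2): λ = (3·47² + 39)/(2·2) ≡ 58/4. 4⁻¹ ≡ 15 (mod 59), so λ ≡ 58·15 ≡ 44.
  x = λ² - 47 - 47 = 1936 - 94 ≡ 13; y = λ·(47 - 13) - 2 ≡ 19. → (13, 19)
double: tangent at (13, 19): λ = (3·13² + 39)/(2·19) ≡ 15/38. 38⁻¹ ≡ 14 (mod 59) since 38·14 = 532 ≡ 1, so λ ≡ 15·14 ≡ 33.
  x = λ² - 13 - 13 = 1089 - 26 ≡ 1; y = λ·(13 - 1) - 19 ≡ 23. → (1, 23)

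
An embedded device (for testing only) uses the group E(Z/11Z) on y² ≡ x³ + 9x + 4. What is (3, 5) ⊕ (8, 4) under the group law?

(3, 5) + (8, 4). λ = (4 - 5)/(8 - 3) ≡ 10/5 mod 11. 5⁻¹ ≡ 9 (mod 11), so λ ≡ 2.
  x = λ² - 3 - 8 = 4 - 11 ≡ 4; y = λ·(3 - 4) - 5 ≡ 4. → (4, 4)

(4, 4)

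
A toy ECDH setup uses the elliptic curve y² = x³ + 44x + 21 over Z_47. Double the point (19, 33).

(34, 42)

tangent at (19, 33): λ = (3·19² + 44)/(2·33) ≡ 46/19. 19⁻¹ ≡ 5 (mod 47) since 19·5 = 95 ≡ 1, so λ ≡ 46·5 ≡ 42.
  x = λ² - 19 - 19 = 1764 - 38 ≡ 34; y = λ·(19 - 34) - 33 ≡ 42. → (34, 42)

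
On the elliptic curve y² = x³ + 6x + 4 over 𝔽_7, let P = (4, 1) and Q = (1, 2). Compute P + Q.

(4, 1) + (1, 2). λ = (2 - 1)/(1 - 4) ≡ 1/4 mod 7. 4⁻¹ ≡ 2 (mod 7) since 4·2 = 8 ≡ 1, so λ ≡ 2.
  x = λ² - 4 - 1 = 4 - 5 ≡ 6; y = λ·(4 - 6) - 1 ≡ 2. → (6, 2)

(6, 2)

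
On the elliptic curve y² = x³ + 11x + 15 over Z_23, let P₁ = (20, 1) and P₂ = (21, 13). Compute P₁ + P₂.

(11, 15)

(20, 1) + (21, 13). λ = (13 - 1)/(21 - 20) ≡ 12/1 mod 23. 1⁻¹ ≡ 1 (mod 23), so λ ≡ 12.
  x = λ² - 20 - 21 = 144 - 41 ≡ 11; y = λ·(20 - 11) - 1 ≡ 15. → (11, 15)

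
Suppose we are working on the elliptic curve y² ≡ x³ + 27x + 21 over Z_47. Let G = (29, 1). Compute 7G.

(19, 22)

Double-and-add on 7 = (111)₂. Start with G = (29, 1) for the leading 1-bit.
double: tangent at (29, 1): λ = (3·29² + 27)/(2·1) ≡ 12/2. 2⁻¹ ≡ 24 (mod 47) since 2·24 = 48 ≡ 1, so λ ≡ 12·24 ≡ 6.
  x = λ² - 29 - 29 = 36 - 58 ≡ 25; y = λ·(29 - 25) - 1 ≡ 23. → (25, 23)
add G: (25, 23) + (29, 1). λ = (1 - 23)/(29 - 25) ≡ 25/4 mod 47. 4⁻¹ ≡ 12 (mod 47) since 4·12 = 48 ≡ 1, so λ ≡ 18.
  x = λ² - 25 - 29 = 324 - 54 ≡ 35; y = λ·(25 - 35) - 23 ≡ 32. → (35, 32)
double: tangent at (35, 32): λ = (3·35² + 27)/(2·32) ≡ 36/17. 17⁻¹ ≡ 36 (mod 47), so λ ≡ 36·36 ≡ 27.
  x = λ² - 35 - 35 = 729 - 70 ≡ 1; y = λ·(35 - 1) - 32 ≡ 40. → (1, 40)
add G: (1, 40) + (29, 1). λ = (1 - 40)/(29 - 1) ≡ 8/28 mod 47. 28⁻¹ ≡ 42 (mod 47) since 28·42 = 1176 ≡ 1, so λ ≡ 7.
  x = λ² - 1 - 29 = 49 - 30 ≡ 19; y = λ·(1 - 19) - 40 ≡ 22. → (19, 22)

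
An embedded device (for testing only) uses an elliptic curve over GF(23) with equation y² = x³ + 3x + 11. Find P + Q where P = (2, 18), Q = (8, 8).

(3, 22)

(2, 18) + (8, 8). λ = (8 - 18)/(8 - 2) ≡ 13/6 mod 23. 6⁻¹ ≡ 4 (mod 23), so λ ≡ 6.
  x = λ² - 2 - 8 = 36 - 10 ≡ 3; y = λ·(2 - 3) - 18 ≡ 22. → (3, 22)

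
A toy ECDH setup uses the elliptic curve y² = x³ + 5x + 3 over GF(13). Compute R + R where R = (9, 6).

(9, 7)

tangent at (9, 6): λ = (3·9² + 5)/(2·6) ≡ 1/12. 12⁻¹ ≡ 12 (mod 13) since 12·12 = 144 ≡ 1, so λ ≡ 1·12 ≡ 12.
  x = λ² - 9 - 9 = 144 - 18 ≡ 9; y = λ·(9 - 9) - 6 ≡ 7. → (9, 7)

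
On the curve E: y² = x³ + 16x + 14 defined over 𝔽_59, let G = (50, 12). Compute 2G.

(35, 54)

tangent at (50, 12): λ = (3·50² + 16)/(2·12) ≡ 23/24. 24⁻¹ ≡ 32 (mod 59), so λ ≡ 23·32 ≡ 28.
  x = λ² - 50 - 50 = 784 - 100 ≡ 35; y = λ·(50 - 35) - 12 ≡ 54. → (35, 54)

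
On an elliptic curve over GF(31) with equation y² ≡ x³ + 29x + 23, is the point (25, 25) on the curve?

yes

y² = 25² ≡ 5; x³ + 29x + 23 = 16373 ≡ 5 (mod 31). 5 = 5.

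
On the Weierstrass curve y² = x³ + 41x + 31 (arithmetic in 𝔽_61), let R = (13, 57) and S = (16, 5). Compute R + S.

(41, 42)

(13, 57) + (16, 5). λ = (5 - 57)/(16 - 13) ≡ 9/3 mod 61. 3⁻¹ ≡ 41 (mod 61) since 3·41 = 123 ≡ 1, so λ ≡ 3.
  x = λ² - 13 - 16 = 9 - 29 ≡ 41; y = λ·(13 - 41) - 57 ≡ 42. → (41, 42)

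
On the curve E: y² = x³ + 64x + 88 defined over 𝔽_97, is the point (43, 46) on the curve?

no

y² = 46² ≡ 79; x³ + 64x + 88 = 82347 ≡ 91 (mod 97). 79 ≠ 91.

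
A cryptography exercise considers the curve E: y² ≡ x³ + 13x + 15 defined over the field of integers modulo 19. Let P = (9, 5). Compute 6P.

O

Double-and-add on 6 = (110)₂. Start with P = (9, 5) for the leading 1-bit.
double: tangent at (9, 5): λ = (3·9² + 13)/(2·5) ≡ 9/10. 10⁻¹ ≡ 2 (mod 19) since 10·2 = 20 ≡ 1, so λ ≡ 9·2 ≡ 18.
  x = λ² - 9 - 9 = 324 - 18 ≡ 2; y = λ·(9 - 2) - 5 ≡ 7. → (2, 7)
add P: (2, 7) + (9, 5). λ = (5 - 7)/(9 - 2) ≡ 17/7 mod 19. 7⁻¹ ≡ 11 (mod 19) since 7·11 = 77 ≡ 1, so λ ≡ 16.
  x = λ² - 2 - 9 = 256 - 11 ≡ 17; y = λ·(2 - 17) - 7 ≡ 0. → (17, 0)
double: (17, 0) + (17, 0): same x and y₁ ≡ -y₂, so the sum is the point at infinity.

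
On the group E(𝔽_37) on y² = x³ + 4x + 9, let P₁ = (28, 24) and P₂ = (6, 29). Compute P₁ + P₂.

(36, 35)

(28, 24) + (6, 29). λ = (29 - 24)/(6 - 28) ≡ 5/15 mod 37. 15⁻¹ ≡ 5 (mod 37), so λ ≡ 25.
  x = λ² - 28 - 6 = 625 - 34 ≡ 36; y = λ·(28 - 36) - 24 ≡ 35. → (36, 35)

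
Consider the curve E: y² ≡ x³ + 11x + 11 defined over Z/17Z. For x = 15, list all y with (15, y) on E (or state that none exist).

7, 10

x³ + 11x + 11 = 3551 ≡ 15 (mod 17).
Square roots of 15 mod 17: 7 and 10 (since 7² = 49 ≡ 15).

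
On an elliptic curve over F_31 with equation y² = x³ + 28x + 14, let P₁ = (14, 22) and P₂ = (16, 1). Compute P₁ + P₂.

(14, 22) + (16, 1). λ = (1 - 22)/(16 - 14) ≡ 10/2 mod 31. 2⁻¹ ≡ 16 (mod 31), so λ ≡ 5.
  x = λ² - 14 - 16 = 25 - 30 ≡ 26; y = λ·(14 - 26) - 22 ≡ 11. → (26, 11)

(26, 11)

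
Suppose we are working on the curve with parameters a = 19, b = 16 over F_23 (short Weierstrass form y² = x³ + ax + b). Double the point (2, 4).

tangent at (2, 4): λ = (3·2² + 19)/(2·4) ≡ 8/8. 8⁻¹ ≡ 3 (mod 23) since 8·3 = 24 ≡ 1, so λ ≡ 8·3 ≡ 1.
  x = λ² - 2 - 2 = 1 - 4 ≡ 20; y = λ·(2 - 20) - 4 ≡ 1. → (20, 1)

(20, 1)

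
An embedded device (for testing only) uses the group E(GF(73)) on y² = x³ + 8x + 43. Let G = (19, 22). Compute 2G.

tangent at (19, 22): λ = (3·19² + 8)/(2·22) ≡ 69/44. 44⁻¹ ≡ 5 (mod 73) since 44·5 = 220 ≡ 1, so λ ≡ 69·5 ≡ 53.
  x = λ² - 19 - 19 = 2809 - 38 ≡ 70; y = λ·(19 - 70) - 22 ≡ 49. → (70, 49)

(70, 49)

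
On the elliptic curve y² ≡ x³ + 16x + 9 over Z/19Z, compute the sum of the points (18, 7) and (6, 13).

(18, 7) + (6, 13). λ = (13 - 7)/(6 - 18) ≡ 6/7 mod 19. 7⁻¹ ≡ 11 (mod 19), so λ ≡ 9.
  x = λ² - 18 - 6 = 81 - 24 ≡ 0; y = λ·(18 - 0) - 7 ≡ 3. → (0, 3)

(0, 3)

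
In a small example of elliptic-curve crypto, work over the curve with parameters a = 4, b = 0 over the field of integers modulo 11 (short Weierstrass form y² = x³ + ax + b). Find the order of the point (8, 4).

12

2P: tangent at (8, 4): λ = (3·8² + 4)/(2·4) ≡ 9/8. 8⁻¹ ≡ 7 (mod 11) since 8·7 = 56 ≡ 1, so λ ≡ 9·7 ≡ 8.
  x = λ² - 8 - 8 = 64 - 16 ≡ 4; y = λ·(8 - 4) - 4 ≡ 6. → (4, 6)
3P: (4, 6) + (8, 4). λ = (4 - 6)/(8 - 4) ≡ 9/4 mod 11. 4⁻¹ ≡ 3 (mod 11), so λ ≡ 5.
  x = λ² - 4 - 8 = 25 - 12 ≡ 2; y = λ·(4 - 2) - 6 ≡ 4. → (2, 4)
4P: (2, 4) + (8, 4). λ = (4 - 4)/(8 - 2) ≡ 0/6 mod 11. 6⁻¹ ≡ 2 (mod 11), so λ ≡ 0.
  x = λ² - 2 - 8 = 0 - 10 ≡ 1; y = λ·(2 - 1) - 4 ≡ 7. → (1, 7)
5P: (1, 7) + (8, 4). λ = (4 - 7)/(8 - 1) ≡ 8/7 mod 11. 7⁻¹ ≡ 8 (mod 11) since 7·8 = 56 ≡ 1, so λ ≡ 9.
  x = λ² - 1 - 8 = 81 - 9 ≡ 6; y = λ·(1 - 6) - 7 ≡ 3. → (6, 3)
6P: (6, 3) + (8, 4). λ = (4 - 3)/(8 - 6) ≡ 1/2 mod 11. 2⁻¹ ≡ 6 (mod 11), so λ ≡ 6.
  x = λ² - 6 - 8 = 36 - 14 ≡ 0; y = λ·(6 - 0) - 3 ≡ 0. → (0, 0)
7P: (0, 0) + (8, 4). λ = (4 - 0)/(8 - 0) ≡ 4/8 mod 11. 8⁻¹ ≡ 7 (mod 11), so λ ≡ 6.
  x = λ² - 0 - 8 = 36 - 8 ≡ 6; y = λ·(0 - 6) - 0 ≡ 8. → (6, 8)
8P: (6, 8) + (8, 4). λ = (4 - 8)/(8 - 6) ≡ 7/2 mod 11. 2⁻¹ ≡ 6 (mod 11), so λ ≡ 9.
  x = λ² - 6 - 8 = 81 - 14 ≡ 1; y = λ·(6 - 1) - 8 ≡ 4. → (1, 4)
9P: (1, 4) + (8, 4). λ = (4 - 4)/(8 - 1) ≡ 0/7 mod 11. 7⁻¹ ≡ 8 (mod 11) since 7·8 = 56 ≡ 1, so λ ≡ 0.
  x = λ² - 1 - 8 = 0 - 9 ≡ 2; y = λ·(1 - 2) - 4 ≡ 7. → (2, 7)
10P: (2, 7) + (8, 4). λ = (4 - 7)/(8 - 2) ≡ 8/6 mod 11. 6⁻¹ ≡ 2 (mod 11), so λ ≡ 5.
  x = λ² - 2 - 8 = 25 - 10 ≡ 4; y = λ·(2 - 4) - 7 ≡ 5. → (4, 5)
11P: (4, 5) + (8, 4). λ = (4 - 5)/(8 - 4) ≡ 10/4 mod 11. 4⁻¹ ≡ 3 (mod 11), so λ ≡ 8.
  x = λ² - 4 - 8 = 64 - 12 ≡ 8; y = λ·(4 - 8) - 5 ≡ 7. → (8, 7)
12P: (8, 7) + (8, 4): same x and y₁ ≡ -y₂, so the sum is O.
12P = O, so the order is 12.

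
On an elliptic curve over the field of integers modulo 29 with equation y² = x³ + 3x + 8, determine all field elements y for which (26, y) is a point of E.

x³ + 3x + 8 = 17662 ≡ 1 (mod 29).
Square roots of 1 mod 29: 1 and 28 (since 1² = 1 ≡ 1).

1, 28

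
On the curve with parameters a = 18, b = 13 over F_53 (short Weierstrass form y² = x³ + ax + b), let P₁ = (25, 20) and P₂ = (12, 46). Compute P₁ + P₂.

(20, 23)

(25, 20) + (12, 46). λ = (46 - 20)/(12 - 25) ≡ 26/40 mod 53. 40⁻¹ ≡ 4 (mod 53) since 40·4 = 160 ≡ 1, so λ ≡ 51.
  x = λ² - 25 - 12 = 2601 - 37 ≡ 20; y = λ·(25 - 20) - 20 ≡ 23. → (20, 23)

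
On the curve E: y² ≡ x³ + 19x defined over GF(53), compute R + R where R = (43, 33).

tangent at (43, 33): λ = (3·43² + 19)/(2·33) ≡ 1/13. 13⁻¹ ≡ 49 (mod 53), so λ ≡ 1·49 ≡ 49.
  x = λ² - 43 - 43 = 2401 - 86 ≡ 36; y = λ·(43 - 36) - 33 ≡ 45. → (36, 45)

(36, 45)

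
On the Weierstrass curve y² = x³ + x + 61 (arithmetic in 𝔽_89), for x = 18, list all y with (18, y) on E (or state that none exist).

x³ + 1x + 61 = 5911 ≡ 37 (mod 89).
37 is a non-residue mod 89; no y exists.

none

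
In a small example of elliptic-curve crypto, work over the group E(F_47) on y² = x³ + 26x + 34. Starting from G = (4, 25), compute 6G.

Double-and-add on 6 = (110)₂. Start with G = (4, 25) for the leading 1-bit.
double: tangent at (4, 25): λ = (3·4² + 26)/(2·25) ≡ 27/3. 3⁻¹ ≡ 16 (mod 47) since 3·16 = 48 ≡ 1, so λ ≡ 27·16 ≡ 9.
  x = λ² - 4 - 4 = 81 - 8 ≡ 26; y = λ·(4 - 26) - 25 ≡ 12. → (26, 12)
add G: (26, 12) + (4, 25). λ = (25 - 12)/(4 - 26) ≡ 13/25 mod 47. 25⁻¹ ≡ 32 (mod 47), so λ ≡ 40.
  x = λ² - 26 - 4 = 1600 - 30 ≡ 19; y = λ·(26 - 19) - 12 ≡ 33. → (19, 33)
double: tangent at (19, 33): λ = (3·19² + 26)/(2·33) ≡ 28/19. 19⁻¹ ≡ 5 (mod 47) since 19·5 = 95 ≡ 1, so λ ≡ 28·5 ≡ 46.
  x = λ² - 19 - 19 = 2116 - 38 ≡ 10; y = λ·(19 - 10) - 33 ≡ 5. → (10, 5)

(10, 5)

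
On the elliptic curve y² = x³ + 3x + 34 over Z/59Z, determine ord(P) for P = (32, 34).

5

2P: tangent at (32, 34): λ = (3·32² + 3)/(2·34) ≡ 7/9. 9⁻¹ ≡ 46 (mod 59) since 9·46 = 414 ≡ 1, so λ ≡ 7·46 ≡ 27.
  x = λ² - 32 - 32 = 729 - 64 ≡ 16; y = λ·(32 - 16) - 34 ≡ 44. → (16, 44)
3P: (16, 44) + (32, 34). λ = (34 - 44)/(32 - 16) ≡ 49/16 mod 59. 16⁻¹ ≡ 48 (mod 59) since 16·48 = 768 ≡ 1, so λ ≡ 51.
  x = λ² - 16 - 32 = 2601 - 48 ≡ 16; y = λ·(16 - 16) - 44 ≡ 15. → (16, 15)
4P: (16, 15) + (32, 34). λ = (34 - 15)/(32 - 16) ≡ 19/16 mod 59. 16⁻¹ ≡ 48 (mod 59), so λ ≡ 27.
  x = λ² - 16 - 32 = 729 - 48 ≡ 32; y = λ·(16 - 32) - 15 ≡ 25. → (32, 25)
5P: (32, 25) + (32, 34): same x and y₁ ≡ -y₂, so the sum is O.
5P = O, so the order is 5.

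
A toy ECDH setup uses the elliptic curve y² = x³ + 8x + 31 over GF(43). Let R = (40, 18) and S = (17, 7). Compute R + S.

(35, 33)

(40, 18) + (17, 7). λ = (7 - 18)/(17 - 40) ≡ 32/20 mod 43. 20⁻¹ ≡ 28 (mod 43), so λ ≡ 36.
  x = λ² - 40 - 17 = 1296 - 57 ≡ 35; y = λ·(40 - 35) - 18 ≡ 33. → (35, 33)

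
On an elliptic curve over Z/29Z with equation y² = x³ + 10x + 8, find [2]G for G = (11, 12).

(3, 6)

tangent at (11, 12): λ = (3·11² + 10)/(2·12) ≡ 25/24. 24⁻¹ ≡ 23 (mod 29) since 24·23 = 552 ≡ 1, so λ ≡ 25·23 ≡ 24.
  x = λ² - 11 - 11 = 576 - 22 ≡ 3; y = λ·(11 - 3) - 12 ≡ 6. → (3, 6)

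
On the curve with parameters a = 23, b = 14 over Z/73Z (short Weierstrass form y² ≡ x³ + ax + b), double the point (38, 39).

tangent at (38, 39): λ = (3·38² + 23)/(2·39) ≡ 48/5. 5⁻¹ ≡ 44 (mod 73), so λ ≡ 48·44 ≡ 68.
  x = λ² - 38 - 38 = 4624 - 76 ≡ 22; y = λ·(38 - 22) - 39 ≡ 27. → (22, 27)

(22, 27)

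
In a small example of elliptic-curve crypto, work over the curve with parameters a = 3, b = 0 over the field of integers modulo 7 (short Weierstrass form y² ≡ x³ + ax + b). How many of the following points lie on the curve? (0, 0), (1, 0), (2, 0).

(0, 0): 0² ≡ 0, rhs ≡ 0 → on.
(1, 0): 0² ≡ 0, rhs ≡ 4 → off.
(2, 0): 0² ≡ 0, rhs ≡ 0 → on.

2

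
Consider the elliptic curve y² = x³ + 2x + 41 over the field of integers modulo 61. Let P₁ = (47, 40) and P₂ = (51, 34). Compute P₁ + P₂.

(11, 28)

(47, 40) + (51, 34). λ = (34 - 40)/(51 - 47) ≡ 55/4 mod 61. 4⁻¹ ≡ 46 (mod 61) since 4·46 = 184 ≡ 1, so λ ≡ 29.
  x = λ² - 47 - 51 = 841 - 98 ≡ 11; y = λ·(47 - 11) - 40 ≡ 28. → (11, 28)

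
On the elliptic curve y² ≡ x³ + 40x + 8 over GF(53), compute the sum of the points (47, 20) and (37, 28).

(29, 8)

(47, 20) + (37, 28). λ = (28 - 20)/(37 - 47) ≡ 8/43 mod 53. 43⁻¹ ≡ 37 (mod 53), so λ ≡ 31.
  x = λ² - 47 - 37 = 961 - 84 ≡ 29; y = λ·(47 - 29) - 20 ≡ 8. → (29, 8)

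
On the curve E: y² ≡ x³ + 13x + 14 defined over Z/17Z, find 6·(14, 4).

O

Write P = (14, 4).
Double-and-add on 6 = (110)₂. Start with P = (14, 4) for the leading 1-bit.
double: tangent at (14, 4): λ = (3·14² + 13)/(2·4) ≡ 6/8. 8⁻¹ ≡ 15 (mod 17) since 8·15 = 120 ≡ 1, so λ ≡ 6·15 ≡ 5.
  x = λ² - 14 - 14 = 25 - 28 ≡ 14; y = λ·(14 - 14) - 4 ≡ 13. → (14, 13)
add P: (14, 13) + (14, 4): same x and y₁ ≡ -y₂, so the sum is the point at infinity.
double: the point at infinity + the point at infinity = the point at infinity (identity).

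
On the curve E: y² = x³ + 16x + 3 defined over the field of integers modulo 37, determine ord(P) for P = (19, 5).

7

2P: tangent at (19, 5): λ = (3·19² + 16)/(2·5) ≡ 26/10. 10⁻¹ ≡ 26 (mod 37), so λ ≡ 26·26 ≡ 10.
  x = λ² - 19 - 19 = 100 - 38 ≡ 25; y = λ·(19 - 25) - 5 ≡ 9. → (25, 9)
3P: (25, 9) + (19, 5). λ = (5 - 9)/(19 - 25) ≡ 33/31 mod 37. 31⁻¹ ≡ 6 (mod 37), so λ ≡ 13.
  x = λ² - 25 - 19 = 169 - 44 ≡ 14; y = λ·(25 - 14) - 9 ≡ 23. → (14, 23)
4P: (14, 23) + (19, 5). λ = (5 - 23)/(19 - 14) ≡ 19/5 mod 37. 5⁻¹ ≡ 15 (mod 37), so λ ≡ 26.
  x = λ² - 14 - 19 = 676 - 33 ≡ 14; y = λ·(14 - 14) - 23 ≡ 14. → (14, 14)
5P: (14, 14) + (19, 5). λ = (5 - 14)/(19 - 14) ≡ 28/5 mod 37. 5⁻¹ ≡ 15 (mod 37) since 5·15 = 75 ≡ 1, so λ ≡ 13.
  x = λ² - 14 - 19 = 169 - 33 ≡ 25; y = λ·(14 - 25) - 14 ≡ 28. → (25, 28)
6P: (25, 28) + (19, 5). λ = (5 - 28)/(19 - 25) ≡ 14/31 mod 37. 31⁻¹ ≡ 6 (mod 37), so λ ≡ 10.
  x = λ² - 25 - 19 = 100 - 44 ≡ 19; y = λ·(25 - 19) - 28 ≡ 32. → (19, 32)
7P: (19, 32) + (19, 5): same x and y₁ ≡ -y₂, so the sum is O.
7P = O, so the order is 7.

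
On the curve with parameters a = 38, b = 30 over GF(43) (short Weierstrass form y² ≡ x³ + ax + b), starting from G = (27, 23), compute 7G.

Double-and-add on 7 = (111)₂. Start with G = (27, 23) for the leading 1-bit.
double: tangent at (27, 23): λ = (3·27² + 38)/(2·23) ≡ 32/3. 3⁻¹ ≡ 29 (mod 43), so λ ≡ 32·29 ≡ 25.
  x = λ² - 27 - 27 = 625 - 54 ≡ 12; y = λ·(27 - 12) - 23 ≡ 8. → (12, 8)
add G: (12, 8) + (27, 23). λ = (23 - 8)/(27 - 12) ≡ 15/15 mod 43. 15⁻¹ ≡ 23 (mod 43), so λ ≡ 1.
  x = λ² - 12 - 27 = 1 - 39 ≡ 5; y = λ·(12 - 5) - 8 ≡ 42. → (5, 42)
double: tangent at (5, 42): λ = (3·5² + 38)/(2·42) ≡ 27/41. 41⁻¹ ≡ 21 (mod 43) since 41·21 = 861 ≡ 1, so λ ≡ 27·21 ≡ 8.
  x = λ² - 5 - 5 = 64 - 10 ≡ 11; y = λ·(5 - 11) - 42 ≡ 39. → (11, 39)
add G: (11, 39) + (27, 23). λ = (23 - 39)/(27 - 11) ≡ 27/16 mod 43. 16⁻¹ ≡ 35 (mod 43), so λ ≡ 42.
  x = λ² - 11 - 27 = 1764 - 38 ≡ 6; y = λ·(11 - 6) - 39 ≡ 42. → (6, 42)

(6, 42)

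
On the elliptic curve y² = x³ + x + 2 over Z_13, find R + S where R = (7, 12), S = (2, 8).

(1, 11)

(7, 12) + (2, 8). λ = (8 - 12)/(2 - 7) ≡ 9/8 mod 13. 8⁻¹ ≡ 5 (mod 13) since 8·5 = 40 ≡ 1, so λ ≡ 6.
  x = λ² - 7 - 2 = 36 - 9 ≡ 1; y = λ·(7 - 1) - 12 ≡ 11. → (1, 11)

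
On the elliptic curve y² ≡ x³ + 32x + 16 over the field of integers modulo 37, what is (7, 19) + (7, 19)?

tangent at (7, 19): λ = (3·7² + 32)/(2·19) ≡ 31/1. 1⁻¹ ≡ 1 (mod 37), so λ ≡ 31·1 ≡ 31.
  x = λ² - 7 - 7 = 961 - 14 ≡ 22; y = λ·(7 - 22) - 19 ≡ 34. → (22, 34)

(22, 34)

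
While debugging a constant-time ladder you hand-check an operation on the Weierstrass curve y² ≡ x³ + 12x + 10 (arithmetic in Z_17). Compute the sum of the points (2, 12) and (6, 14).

(2, 12) + (6, 14). λ = (14 - 12)/(6 - 2) ≡ 2/4 mod 17. 4⁻¹ ≡ 13 (mod 17), so λ ≡ 9.
  x = λ² - 2 - 6 = 81 - 8 ≡ 5; y = λ·(2 - 5) - 12 ≡ 12. → (5, 12)

(5, 12)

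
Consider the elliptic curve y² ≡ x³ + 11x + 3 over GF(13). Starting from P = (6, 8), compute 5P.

(12, 11)

Double-and-add on 5 = (101)₂. Start with P = (6, 8) for the leading 1-bit.
double: tangent at (6, 8): λ = (3·6² + 11)/(2·8) ≡ 2/3. 3⁻¹ ≡ 9 (mod 13), so λ ≡ 2·9 ≡ 5.
  x = λ² - 6 - 6 = 25 - 12 ≡ 0; y = λ·(6 - 0) - 8 ≡ 9. → (0, 9)
double: tangent at (0, 9): λ = (3·0² + 11)/(2·9) ≡ 11/5. 5⁻¹ ≡ 8 (mod 13), so λ ≡ 11·8 ≡ 10.
  x = λ² - 0 - 0 = 100 - 0 ≡ 9; y = λ·(0 - 9) - 9 ≡ 5. → (9, 5)
add P: (9, 5) + (6, 8). λ = (8 - 5)/(6 - 9) ≡ 3/10 mod 13. 10⁻¹ ≡ 4 (mod 13) since 10·4 = 40 ≡ 1, so λ ≡ 12.
  x = λ² - 9 - 6 = 144 - 15 ≡ 12; y = λ·(9 - 12) - 5 ≡ 11. → (12, 11)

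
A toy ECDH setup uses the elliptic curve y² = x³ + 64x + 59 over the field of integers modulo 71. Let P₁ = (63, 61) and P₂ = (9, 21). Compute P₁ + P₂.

(35, 36)

(63, 61) + (9, 21). λ = (21 - 61)/(9 - 63) ≡ 31/17 mod 71. 17⁻¹ ≡ 46 (mod 71), so λ ≡ 6.
  x = λ² - 63 - 9 = 36 - 72 ≡ 35; y = λ·(63 - 35) - 61 ≡ 36. → (35, 36)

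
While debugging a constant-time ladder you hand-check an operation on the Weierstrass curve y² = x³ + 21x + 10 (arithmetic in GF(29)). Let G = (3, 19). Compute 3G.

Repeated addition: build up to 3G.
2G: tangent at (3, 19): λ = (3·3² + 21)/(2·19) ≡ 19/9. 9⁻¹ ≡ 13 (mod 29) since 9·13 = 117 ≡ 1, so λ ≡ 19·13 ≡ 15.
  x = λ² - 3 - 3 = 225 - 6 ≡ 16; y = λ·(3 - 16) - 19 ≡ 18. → (16, 18)
3G: (16, 18) + (3, 19). λ = (19 - 18)/(3 - 16) ≡ 1/16 mod 29. 16⁻¹ ≡ 20 (mod 29), so λ ≡ 20.
  x = λ² - 16 - 3 = 400 - 19 ≡ 4; y = λ·(16 - 4) - 18 ≡ 19. → (4, 19)

(4, 19)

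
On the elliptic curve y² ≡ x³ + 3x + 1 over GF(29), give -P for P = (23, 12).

-(23, 12) = (23, -12 mod 29) = (23, 17).

(23, 17)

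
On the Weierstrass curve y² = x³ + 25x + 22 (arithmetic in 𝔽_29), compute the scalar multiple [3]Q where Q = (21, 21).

Repeated addition: build up to 3Q.
2Q: tangent at (21, 21): λ = (3·21² + 25)/(2·21) ≡ 14/13. 13⁻¹ ≡ 9 (mod 29), so λ ≡ 14·9 ≡ 10.
  x = λ² - 21 - 21 = 100 - 42 ≡ 0; y = λ·(21 - 0) - 21 ≡ 15. → (0, 15)
3Q: (0, 15) + (21, 21). λ = (21 - 15)/(21 - 0) ≡ 6/21 mod 29. 21⁻¹ ≡ 18 (mod 29), so λ ≡ 21.
  x = λ² - 0 - 21 = 441 - 21 ≡ 14; y = λ·(0 - 14) - 15 ≡ 10. → (14, 10)

(14, 10)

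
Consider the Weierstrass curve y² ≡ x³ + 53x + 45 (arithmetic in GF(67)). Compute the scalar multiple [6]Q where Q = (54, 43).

(39, 40)

Double-and-add on 6 = (110)₂. Start with Q = (54, 43) for the leading 1-bit.
double: tangent at (54, 43): λ = (3·54² + 53)/(2·43) ≡ 24/19. 19⁻¹ ≡ 60 (mod 67) since 19·60 = 1140 ≡ 1, so λ ≡ 24·60 ≡ 33.
  x = λ² - 54 - 54 = 1089 - 108 ≡ 43; y = λ·(54 - 43) - 43 ≡ 52. → (43, 52)
add Q: (43, 52) + (54, 43). λ = (43 - 52)/(54 - 43) ≡ 58/11 mod 67. 11⁻¹ ≡ 61 (mod 67), so λ ≡ 54.
  x = λ² - 43 - 54 = 2916 - 97 ≡ 5; y = λ·(43 - 5) - 52 ≡ 57. → (5, 57)
double: tangent at (5, 57): λ = (3·5² + 53)/(2·57) ≡ 61/47. 47⁻¹ ≡ 10 (mod 67), so λ ≡ 61·10 ≡ 7.
  x = λ² - 5 - 5 = 49 - 10 ≡ 39; y = λ·(5 - 39) - 57 ≡ 40. → (39, 40)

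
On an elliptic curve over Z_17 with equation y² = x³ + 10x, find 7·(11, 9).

Write G = (11, 9).
Double-and-add on 7 = (111)₂. Start with G = (11, 9) for the leading 1-bit.
double: tangent at (11, 9): λ = (3·11² + 10)/(2·9) ≡ 16/1. 1⁻¹ ≡ 1 (mod 17), so λ ≡ 16·1 ≡ 16.
  x = λ² - 11 - 11 = 256 - 22 ≡ 13; y = λ·(11 - 13) - 9 ≡ 10. → (13, 10)
add G: (13, 10) + (11, 9). λ = (9 - 10)/(11 - 13) ≡ 16/15 mod 17. 15⁻¹ ≡ 8 (mod 17), so λ ≡ 9.
  x = λ² - 13 - 11 = 81 - 24 ≡ 6; y = λ·(13 - 6) - 10 ≡ 2. → (6, 2)
double: tangent at (6, 2): λ = (3·6² + 10)/(2·2) ≡ 16/4. 4⁻¹ ≡ 13 (mod 17), so λ ≡ 16·13 ≡ 4.
  x = λ² - 6 - 6 = 16 - 12 ≡ 4; y = λ·(6 - 4) - 2 ≡ 6. → (4, 6)
add G: (4, 6) + (11, 9). λ = (9 - 6)/(11 - 4) ≡ 3/7 mod 17. 7⁻¹ ≡ 5 (mod 17), so λ ≡ 15.
  x = λ² - 4 - 11 = 225 - 15 ≡ 6; y = λ·(4 - 6) - 6 ≡ 15. → (6, 15)

(6, 15)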